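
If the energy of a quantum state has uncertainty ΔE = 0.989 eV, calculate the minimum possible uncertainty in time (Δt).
332.766 as

Using the energy-time uncertainty principle:
ΔEΔt ≥ ℏ/2

The minimum uncertainty in time is:
Δt_min = ℏ/(2ΔE)
Δt_min = (1.055e-34 J·s) / (2 × 1.585e-19 J)
Δt_min = 3.328e-16 s = 332.766 as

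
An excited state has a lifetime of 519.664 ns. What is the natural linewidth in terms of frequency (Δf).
153.133 kHz

Using the energy-time uncertainty principle and E = hf:
ΔEΔt ≥ ℏ/2
hΔf·Δt ≥ ℏ/2

The minimum frequency uncertainty is:
Δf = ℏ/(2hτ) = 1/(4πτ)
Δf = 1/(4π × 5.197e-07 s)
Δf = 1.531e+05 Hz = 153.133 kHz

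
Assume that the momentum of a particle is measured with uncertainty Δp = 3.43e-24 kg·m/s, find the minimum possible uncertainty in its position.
15.373 pm

Using the Heisenberg uncertainty principle:
ΔxΔp ≥ ℏ/2

The minimum uncertainty in position is:
Δx_min = ℏ/(2Δp)
Δx_min = (1.055e-34 J·s) / (2 × 3.430e-24 kg·m/s)
Δx_min = 1.537e-11 m = 15.373 pm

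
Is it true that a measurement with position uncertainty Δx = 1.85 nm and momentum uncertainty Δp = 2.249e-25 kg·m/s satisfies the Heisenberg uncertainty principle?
Yes, it satisfies the uncertainty principle.

Calculate the product ΔxΔp:
ΔxΔp = (1.850e-09 m) × (2.249e-25 kg·m/s)
ΔxΔp = 4.161e-34 J·s

Compare to the minimum allowed value ℏ/2:
ℏ/2 = 5.273e-35 J·s

Since ΔxΔp = 4.161e-34 J·s ≥ 5.273e-35 J·s = ℏ/2,
the measurement satisfies the uncertainty principle.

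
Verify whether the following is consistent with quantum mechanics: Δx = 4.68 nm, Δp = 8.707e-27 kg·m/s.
No, it violates the uncertainty principle (impossible measurement).

Calculate the product ΔxΔp:
ΔxΔp = (4.680e-09 m) × (8.707e-27 kg·m/s)
ΔxΔp = 4.075e-35 J·s

Compare to the minimum allowed value ℏ/2:
ℏ/2 = 5.273e-35 J·s

Since ΔxΔp = 4.075e-35 J·s < 5.273e-35 J·s = ℏ/2,
the measurement violates the uncertainty principle.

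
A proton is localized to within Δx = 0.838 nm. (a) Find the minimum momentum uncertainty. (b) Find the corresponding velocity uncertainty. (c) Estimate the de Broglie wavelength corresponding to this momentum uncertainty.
(a) Δp_min = 6.292 × 10^-26 kg·m/s
(b) Δv_min = 37.619 m/s
(c) λ_dB = 10.531 nm

Step-by-step:

(a) From the uncertainty principle:
Δp_min = ℏ/(2Δx) = (1.055e-34 J·s)/(2 × 8.380e-10 m) = 6.292e-26 kg·m/s

(b) The velocity uncertainty:
Δv = Δp/m = (6.292e-26 kg·m/s)/(1.673e-27 kg) = 3.762e+01 m/s = 37.619 m/s

(c) The de Broglie wavelength for this momentum:
λ = h/p = (6.626e-34 J·s)/(6.292e-26 kg·m/s) = 1.053e-08 m = 10.531 nm

Note: The de Broglie wavelength is comparable to the localization size, as expected from wave-particle duality.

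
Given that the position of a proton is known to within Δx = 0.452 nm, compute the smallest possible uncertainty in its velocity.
69.744 m/s

Using the Heisenberg uncertainty principle and Δp = mΔv:
ΔxΔp ≥ ℏ/2
Δx(mΔv) ≥ ℏ/2

The minimum uncertainty in velocity is:
Δv_min = ℏ/(2mΔx)
Δv_min = (1.055e-34 J·s) / (2 × 1.673e-27 kg × 4.520e-10 m)
Δv_min = 6.974e+01 m/s = 69.744 m/s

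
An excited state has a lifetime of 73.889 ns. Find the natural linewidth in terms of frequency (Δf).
1.077 MHz

Using the energy-time uncertainty principle and E = hf:
ΔEΔt ≥ ℏ/2
hΔf·Δt ≥ ℏ/2

The minimum frequency uncertainty is:
Δf = ℏ/(2hτ) = 1/(4πτ)
Δf = 1/(4π × 7.389e-08 s)
Δf = 1.077e+06 Hz = 1.077 MHz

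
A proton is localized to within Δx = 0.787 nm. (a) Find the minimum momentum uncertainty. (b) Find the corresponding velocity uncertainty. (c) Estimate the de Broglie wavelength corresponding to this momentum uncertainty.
(a) Δp_min = 6.700 × 10^-26 kg·m/s
(b) Δv_min = 40.057 m/s
(c) λ_dB = 9.890 nm

Step-by-step:

(a) From the uncertainty principle:
Δp_min = ℏ/(2Δx) = (1.055e-34 J·s)/(2 × 7.870e-10 m) = 6.700e-26 kg·m/s

(b) The velocity uncertainty:
Δv = Δp/m = (6.700e-26 kg·m/s)/(1.673e-27 kg) = 4.006e+01 m/s = 40.057 m/s

(c) The de Broglie wavelength for this momentum:
λ = h/p = (6.626e-34 J·s)/(6.700e-26 kg·m/s) = 9.890e-09 m = 9.890 nm

Note: The de Broglie wavelength is comparable to the localization size, as expected from wave-particle duality.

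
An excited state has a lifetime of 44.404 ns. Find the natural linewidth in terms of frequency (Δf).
1.792 MHz

Using the energy-time uncertainty principle and E = hf:
ΔEΔt ≥ ℏ/2
hΔf·Δt ≥ ℏ/2

The minimum frequency uncertainty is:
Δf = ℏ/(2hτ) = 1/(4πτ)
Δf = 1/(4π × 4.440e-08 s)
Δf = 1.792e+06 Hz = 1.792 MHz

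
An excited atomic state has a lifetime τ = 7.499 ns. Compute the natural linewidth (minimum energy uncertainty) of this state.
43.887 neV

Using the energy-time uncertainty principle:
ΔEΔt ≥ ℏ/2

The lifetime τ represents the time uncertainty Δt.
The natural linewidth (minimum energy uncertainty) is:

ΔE = ℏ/(2τ)
ΔE = (1.055e-34 J·s) / (2 × 7.499e-09 s)
ΔE = 7.031e-27 J = 43.887 neV

This natural linewidth limits the precision of spectroscopic measurements.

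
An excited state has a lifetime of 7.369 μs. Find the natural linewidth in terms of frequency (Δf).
10.799 kHz

Using the energy-time uncertainty principle and E = hf:
ΔEΔt ≥ ℏ/2
hΔf·Δt ≥ ℏ/2

The minimum frequency uncertainty is:
Δf = ℏ/(2hτ) = 1/(4πτ)
Δf = 1/(4π × 7.369e-06 s)
Δf = 1.080e+04 Hz = 10.799 kHz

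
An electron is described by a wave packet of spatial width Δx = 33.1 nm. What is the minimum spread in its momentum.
1.593 × 10^-27 kg·m/s

For a wave packet, the spatial width Δx and momentum spread Δp are related by the uncertainty principle:
ΔxΔp ≥ ℏ/2

The minimum momentum spread is:
Δp_min = ℏ/(2Δx)
Δp_min = (1.055e-34 J·s) / (2 × 3.310e-08 m)
Δp_min = 1.593e-27 kg·m/s

A wave packet cannot have both a well-defined position and well-defined momentum.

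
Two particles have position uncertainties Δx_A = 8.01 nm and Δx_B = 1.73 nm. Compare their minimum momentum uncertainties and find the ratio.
Particle B has the larger minimum momentum uncertainty, by a factor of 4.63.

For each particle, the minimum momentum uncertainty is Δp_min = ℏ/(2Δx):

Particle A: Δp_A = ℏ/(2×8.010e-09 m) = 6.583e-27 kg·m/s
Particle B: Δp_B = ℏ/(2×1.730e-09 m) = 3.048e-26 kg·m/s

Ratio: Δp_B/Δp_A = 4.63

Since Δp_min ∝ 1/Δx, the particle with smaller position uncertainty (B) has larger momentum uncertainty.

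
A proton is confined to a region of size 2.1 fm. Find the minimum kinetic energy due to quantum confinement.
1.176 MeV

Using the uncertainty principle:

1. Position uncertainty: Δx ≈ 2.100e-15 m
2. Minimum momentum uncertainty: Δp = ℏ/(2Δx) = 2.511e-20 kg·m/s
3. Minimum kinetic energy:
   KE = (Δp)²/(2m) = (2.511e-20)²/(2 × 1.673e-27 kg)
   KE = 1.885e-13 J = 1.176 MeV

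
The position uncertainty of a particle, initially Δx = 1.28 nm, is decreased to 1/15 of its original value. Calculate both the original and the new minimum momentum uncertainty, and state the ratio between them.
Original Δp_min = 4.119 × 10^-26 kg·m/s; new Δp'_min = 6.179 × 10^-25 kg·m/s; ratio Δp'_min/Δp_min = 15.

From the uncertainty principle ΔxΔp ≥ ℏ/2, the minimum momentum uncertainty is Δp_min = ℏ/(2Δx).

Original (Δx = 1.28 nm = 1.280e-09 m):
Δp_min = (1.055e-34 J·s)/(2 × 1.280e-09 m) = 4.119e-26 kg·m/s

When Δx → (1/15)Δx:
Δp'_min = ℏ/(2 × (1/15)Δx) = 15 × ℏ/(2Δx) = 15 × Δp_min
Δp'_min = 15 × 4.119e-26 kg·m/s = 6.179e-25 kg·m/s

Since Δp_min ∝ 1/Δx, when Δx is decreased to 1/15 of its original value, Δp_min increases to 15 times its original value.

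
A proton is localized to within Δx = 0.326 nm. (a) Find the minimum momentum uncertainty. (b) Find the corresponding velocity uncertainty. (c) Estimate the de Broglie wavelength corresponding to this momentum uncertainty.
(a) Δp_min = 1.617 × 10^-25 kg·m/s
(b) Δv_min = 96.701 m/s
(c) λ_dB = 4.097 nm

Step-by-step:

(a) From the uncertainty principle:
Δp_min = ℏ/(2Δx) = (1.055e-34 J·s)/(2 × 3.260e-10 m) = 1.617e-25 kg·m/s

(b) The velocity uncertainty:
Δv = Δp/m = (1.617e-25 kg·m/s)/(1.673e-27 kg) = 9.670e+01 m/s = 96.701 m/s

(c) The de Broglie wavelength for this momentum:
λ = h/p = (6.626e-34 J·s)/(1.617e-25 kg·m/s) = 4.097e-09 m = 4.097 nm

Note: The de Broglie wavelength is comparable to the localization size, as expected from wave-particle duality.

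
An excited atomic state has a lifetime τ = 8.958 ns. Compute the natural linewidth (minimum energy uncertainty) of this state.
36.739 neV

Using the energy-time uncertainty principle:
ΔEΔt ≥ ℏ/2

The lifetime τ represents the time uncertainty Δt.
The natural linewidth (minimum energy uncertainty) is:

ΔE = ℏ/(2τ)
ΔE = (1.055e-34 J·s) / (2 × 8.958e-09 s)
ΔE = 5.886e-27 J = 36.739 neV

This natural linewidth limits the precision of spectroscopic measurements.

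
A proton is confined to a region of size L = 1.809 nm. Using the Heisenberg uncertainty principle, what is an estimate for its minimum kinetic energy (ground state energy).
1.585 μeV

Using the uncertainty principle to estimate ground state energy:

1. The position uncertainty is approximately the confinement size:
   Δx ≈ L = 1.809e-09 m

2. From ΔxΔp ≥ ℏ/2, the minimum momentum uncertainty is:
   Δp ≈ ℏ/(2L) = 2.915e-26 kg·m/s

3. The kinetic energy is approximately:
   KE ≈ (Δp)²/(2m) = (2.915e-26)²/(2 × 1.673e-27 kg)
   KE ≈ 2.540e-25 J = 1.585 μeV

This is an order-of-magnitude estimate of the ground state energy.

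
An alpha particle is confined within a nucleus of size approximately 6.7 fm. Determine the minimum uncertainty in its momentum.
7.870 × 10^-21 kg·m/s

Using the Heisenberg uncertainty principle:
ΔxΔp ≥ ℏ/2

With Δx ≈ L = 6.700e-15 m (the confinement size):
Δp_min = ℏ/(2Δx)
Δp_min = (1.055e-34 J·s) / (2 × 6.700e-15 m)
Δp_min = 7.870e-21 kg·m/s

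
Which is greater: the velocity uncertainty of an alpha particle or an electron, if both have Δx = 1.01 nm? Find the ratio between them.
The electron has the larger minimum velocity uncertainty, by a ratio of 7294.3.

For both particles, Δp_min = ℏ/(2Δx) = 5.221e-26 kg·m/s (same for both).

The velocity uncertainty is Δv = Δp/m:
- alpha particle: Δv = 5.221e-26 / 6.645e-27 = 7.857e+00 m/s = 7.857 m/s
- electron: Δv = 5.221e-26 / 9.109e-31 = 5.731e+04 m/s = 57.311 km/s

Ratio: 5.731e+04 / 7.857e+00 = 7294.3

The lighter particle has larger velocity uncertainty because Δv ∝ 1/m.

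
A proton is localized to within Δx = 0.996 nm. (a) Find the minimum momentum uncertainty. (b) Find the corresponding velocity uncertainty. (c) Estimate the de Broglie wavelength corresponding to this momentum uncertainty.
(a) Δp_min = 5.294 × 10^-26 kg·m/s
(b) Δv_min = 31.651 m/s
(c) λ_dB = 12.516 nm

Step-by-step:

(a) From the uncertainty principle:
Δp_min = ℏ/(2Δx) = (1.055e-34 J·s)/(2 × 9.960e-10 m) = 5.294e-26 kg·m/s

(b) The velocity uncertainty:
Δv = Δp/m = (5.294e-26 kg·m/s)/(1.673e-27 kg) = 3.165e+01 m/s = 31.651 m/s

(c) The de Broglie wavelength for this momentum:
λ = h/p = (6.626e-34 J·s)/(5.294e-26 kg·m/s) = 1.252e-08 m = 12.516 nm

Note: The de Broglie wavelength is comparable to the localization size, as expected from wave-particle duality.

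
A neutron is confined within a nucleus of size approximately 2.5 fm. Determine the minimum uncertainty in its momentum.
2.109 × 10^-20 kg·m/s

Using the Heisenberg uncertainty principle:
ΔxΔp ≥ ℏ/2

With Δx ≈ L = 2.500e-15 m (the confinement size):
Δp_min = ℏ/(2Δx)
Δp_min = (1.055e-34 J·s) / (2 × 2.500e-15 m)
Δp_min = 2.109e-20 kg·m/s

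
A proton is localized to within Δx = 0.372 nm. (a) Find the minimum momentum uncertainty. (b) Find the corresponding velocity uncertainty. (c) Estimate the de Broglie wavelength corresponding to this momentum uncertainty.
(a) Δp_min = 1.417 × 10^-25 kg·m/s
(b) Δv_min = 84.743 m/s
(c) λ_dB = 4.675 nm

Step-by-step:

(a) From the uncertainty principle:
Δp_min = ℏ/(2Δx) = (1.055e-34 J·s)/(2 × 3.720e-10 m) = 1.417e-25 kg·m/s

(b) The velocity uncertainty:
Δv = Δp/m = (1.417e-25 kg·m/s)/(1.673e-27 kg) = 8.474e+01 m/s = 84.743 m/s

(c) The de Broglie wavelength for this momentum:
λ = h/p = (6.626e-34 J·s)/(1.417e-25 kg·m/s) = 4.675e-09 m = 4.675 nm

Note: The de Broglie wavelength is comparable to the localization size, as expected from wave-particle duality.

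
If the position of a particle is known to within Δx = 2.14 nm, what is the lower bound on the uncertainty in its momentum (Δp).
2.464 × 10^-26 kg·m/s

Using the Heisenberg uncertainty principle:
ΔxΔp ≥ ℏ/2

The minimum uncertainty in momentum is:
Δp_min = ℏ/(2Δx)
Δp_min = (1.055e-34 J·s) / (2 × 2.140e-09 m)
Δp_min = 2.464e-26 kg·m/s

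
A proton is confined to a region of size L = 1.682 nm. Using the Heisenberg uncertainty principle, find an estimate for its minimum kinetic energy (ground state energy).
1.834 μeV

Using the uncertainty principle to estimate ground state energy:

1. The position uncertainty is approximately the confinement size:
   Δx ≈ L = 1.682e-09 m

2. From ΔxΔp ≥ ℏ/2, the minimum momentum uncertainty is:
   Δp ≈ ℏ/(2L) = 3.135e-26 kg·m/s

3. The kinetic energy is approximately:
   KE ≈ (Δp)²/(2m) = (3.135e-26)²/(2 × 1.673e-27 kg)
   KE ≈ 2.938e-25 J = 1.834 μeV

This is an order-of-magnitude estimate of the ground state energy.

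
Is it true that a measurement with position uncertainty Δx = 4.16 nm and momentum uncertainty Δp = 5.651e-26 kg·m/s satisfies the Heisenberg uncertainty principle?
Yes, it satisfies the uncertainty principle.

Calculate the product ΔxΔp:
ΔxΔp = (4.160e-09 m) × (5.651e-26 kg·m/s)
ΔxΔp = 2.351e-34 J·s

Compare to the minimum allowed value ℏ/2:
ℏ/2 = 5.273e-35 J·s

Since ΔxΔp = 2.351e-34 J·s ≥ 5.273e-35 J·s = ℏ/2,
the measurement satisfies the uncertainty principle.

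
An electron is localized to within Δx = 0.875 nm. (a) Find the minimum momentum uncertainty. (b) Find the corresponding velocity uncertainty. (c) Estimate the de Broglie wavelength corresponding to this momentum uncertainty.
(a) Δp_min = 6.026 × 10^-26 kg·m/s
(b) Δv_min = 66.153 km/s
(c) λ_dB = 10.996 nm

Step-by-step:

(a) From the uncertainty principle:
Δp_min = ℏ/(2Δx) = (1.055e-34 J·s)/(2 × 8.750e-10 m) = 6.026e-26 kg·m/s

(b) The velocity uncertainty:
Δv = Δp/m = (6.026e-26 kg·m/s)/(9.109e-31 kg) = 6.615e+04 m/s = 66.153 km/s

(c) The de Broglie wavelength for this momentum:
λ = h/p = (6.626e-34 J·s)/(6.026e-26 kg·m/s) = 1.100e-08 m = 10.996 nm

Note: The de Broglie wavelength is comparable to the localization size, as expected from wave-particle duality.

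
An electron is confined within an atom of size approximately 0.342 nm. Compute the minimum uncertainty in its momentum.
1.542 × 10^-25 kg·m/s

Using the Heisenberg uncertainty principle:
ΔxΔp ≥ ℏ/2

With Δx ≈ L = 3.420e-10 m (the confinement size):
Δp_min = ℏ/(2Δx)
Δp_min = (1.055e-34 J·s) / (2 × 3.420e-10 m)
Δp_min = 1.542e-25 kg·m/s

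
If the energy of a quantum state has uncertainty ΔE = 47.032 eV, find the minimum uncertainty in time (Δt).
6.997 as

Using the energy-time uncertainty principle:
ΔEΔt ≥ ℏ/2

The minimum uncertainty in time is:
Δt_min = ℏ/(2ΔE)
Δt_min = (1.055e-34 J·s) / (2 × 7.535e-18 J)
Δt_min = 6.997e-18 s = 6.997 as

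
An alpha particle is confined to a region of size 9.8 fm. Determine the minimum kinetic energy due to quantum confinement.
13.597 keV

Using the uncertainty principle:

1. Position uncertainty: Δx ≈ 9.800e-15 m
2. Minimum momentum uncertainty: Δp = ℏ/(2Δx) = 5.380e-21 kg·m/s
3. Minimum kinetic energy:
   KE = (Δp)²/(2m) = (5.380e-21)²/(2 × 6.645e-27 kg)
   KE = 2.178e-15 J = 13.597 keV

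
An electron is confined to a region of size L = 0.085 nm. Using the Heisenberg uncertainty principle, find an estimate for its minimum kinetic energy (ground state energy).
1.318 eV

Using the uncertainty principle to estimate ground state energy:

1. The position uncertainty is approximately the confinement size:
   Δx ≈ L = 8.500e-11 m

2. From ΔxΔp ≥ ℏ/2, the minimum momentum uncertainty is:
   Δp ≈ ℏ/(2L) = 6.203e-25 kg·m/s

3. The kinetic energy is approximately:
   KE ≈ (Δp)²/(2m) = (6.203e-25)²/(2 × 9.109e-31 kg)
   KE ≈ 2.112e-19 J = 1.318 eV

This is an order-of-magnitude estimate of the ground state energy.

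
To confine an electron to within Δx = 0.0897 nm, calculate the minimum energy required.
1.184 eV

Localizing a particle requires giving it sufficient momentum uncertainty:

1. From uncertainty principle: Δp ≥ ℏ/(2Δx)
   Δp_min = (1.055e-34 J·s) / (2 × 8.970e-11 m)
   Δp_min = 5.878e-25 kg·m/s

2. This momentum uncertainty corresponds to kinetic energy:
   KE ≈ (Δp)²/(2m) = (5.878e-25)²/(2 × 9.109e-31 kg)
   KE = 1.897e-19 J = 1.184 eV

Tighter localization requires more energy.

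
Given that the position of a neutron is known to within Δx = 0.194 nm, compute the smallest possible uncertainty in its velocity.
162.274 m/s

Using the Heisenberg uncertainty principle and Δp = mΔv:
ΔxΔp ≥ ℏ/2
Δx(mΔv) ≥ ℏ/2

The minimum uncertainty in velocity is:
Δv_min = ℏ/(2mΔx)
Δv_min = (1.055e-34 J·s) / (2 × 1.675e-27 kg × 1.940e-10 m)
Δv_min = 1.623e+02 m/s = 162.274 m/s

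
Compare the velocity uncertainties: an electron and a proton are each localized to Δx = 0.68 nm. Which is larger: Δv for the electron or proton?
The electron has the larger minimum velocity uncertainty, by a ratio of 1836.2.

For both particles, Δp_min = ℏ/(2Δx) = 7.754e-26 kg·m/s (same for both).

The velocity uncertainty is Δv = Δp/m:
- electron: Δv = 7.754e-26 / 9.109e-31 = 8.512e+04 m/s = 85.123 km/s
- proton: Δv = 7.754e-26 / 1.673e-27 = 4.636e+01 m/s = 46.360 m/s

Ratio: 8.512e+04 / 4.636e+01 = 1836.2

The lighter particle has larger velocity uncertainty because Δv ∝ 1/m.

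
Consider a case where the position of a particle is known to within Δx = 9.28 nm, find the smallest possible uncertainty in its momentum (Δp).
5.682 × 10^-27 kg·m/s

Using the Heisenberg uncertainty principle:
ΔxΔp ≥ ℏ/2

The minimum uncertainty in momentum is:
Δp_min = ℏ/(2Δx)
Δp_min = (1.055e-34 J·s) / (2 × 9.280e-09 m)
Δp_min = 5.682e-27 kg·m/s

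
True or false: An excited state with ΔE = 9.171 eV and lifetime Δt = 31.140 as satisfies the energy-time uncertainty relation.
No, it violates the uncertainty relation.

Calculate the product ΔEΔt:
ΔE = 9.171 eV = 1.469e-18 J
ΔEΔt = (1.469e-18 J) × (3.114e-17 s)
ΔEΔt = 4.576e-35 J·s

Compare to the minimum allowed value ℏ/2:
ℏ/2 = 5.273e-35 J·s

Since ΔEΔt = 4.576e-35 J·s < 5.273e-35 J·s = ℏ/2,
this violates the uncertainty relation.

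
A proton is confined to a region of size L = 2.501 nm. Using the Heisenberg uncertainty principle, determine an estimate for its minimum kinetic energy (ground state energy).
829.329 neV

Using the uncertainty principle to estimate ground state energy:

1. The position uncertainty is approximately the confinement size:
   Δx ≈ L = 2.501e-09 m

2. From ΔxΔp ≥ ℏ/2, the minimum momentum uncertainty is:
   Δp ≈ ℏ/(2L) = 2.108e-26 kg·m/s

3. The kinetic energy is approximately:
   KE ≈ (Δp)²/(2m) = (2.108e-26)²/(2 × 1.673e-27 kg)
   KE ≈ 1.329e-25 J = 829.329 neV

This is an order-of-magnitude estimate of the ground state energy.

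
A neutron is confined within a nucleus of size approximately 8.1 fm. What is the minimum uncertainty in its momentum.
6.510 × 10^-21 kg·m/s

Using the Heisenberg uncertainty principle:
ΔxΔp ≥ ℏ/2

With Δx ≈ L = 8.100e-15 m (the confinement size):
Δp_min = ℏ/(2Δx)
Δp_min = (1.055e-34 J·s) / (2 × 8.100e-15 m)
Δp_min = 6.510e-21 kg·m/s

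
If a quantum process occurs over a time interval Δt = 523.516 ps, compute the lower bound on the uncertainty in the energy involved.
628.646 neV

Using the energy-time uncertainty principle:
ΔEΔt ≥ ℏ/2

The minimum uncertainty in energy is:
ΔE_min = ℏ/(2Δt)
ΔE_min = (1.055e-34 J·s) / (2 × 5.235e-10 s)
ΔE_min = 1.007e-25 J = 628.646 neV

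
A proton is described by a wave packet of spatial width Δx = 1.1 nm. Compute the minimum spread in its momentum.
4.794 × 10^-26 kg·m/s

For a wave packet, the spatial width Δx and momentum spread Δp are related by the uncertainty principle:
ΔxΔp ≥ ℏ/2

The minimum momentum spread is:
Δp_min = ℏ/(2Δx)
Δp_min = (1.055e-34 J·s) / (2 × 1.100e-09 m)
Δp_min = 4.794e-26 kg·m/s

A wave packet cannot have both a well-defined position and well-defined momentum.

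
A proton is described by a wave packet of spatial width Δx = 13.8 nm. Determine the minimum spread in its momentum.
3.821 × 10^-27 kg·m/s

For a wave packet, the spatial width Δx and momentum spread Δp are related by the uncertainty principle:
ΔxΔp ≥ ℏ/2

The minimum momentum spread is:
Δp_min = ℏ/(2Δx)
Δp_min = (1.055e-34 J·s) / (2 × 1.380e-08 m)
Δp_min = 3.821e-27 kg·m/s

A wave packet cannot have both a well-defined position and well-defined momentum.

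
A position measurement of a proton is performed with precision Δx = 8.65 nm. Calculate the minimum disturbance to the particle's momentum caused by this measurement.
6.096 × 10^-27 kg·m/s

The uncertainty principle implies that measuring position disturbs momentum:
ΔxΔp ≥ ℏ/2

When we measure position with precision Δx, we necessarily introduce a momentum uncertainty:
Δp ≥ ℏ/(2Δx)
Δp_min = (1.055e-34 J·s) / (2 × 8.650e-09 m)
Δp_min = 6.096e-27 kg·m/s

The more precisely we measure position, the greater the momentum disturbance.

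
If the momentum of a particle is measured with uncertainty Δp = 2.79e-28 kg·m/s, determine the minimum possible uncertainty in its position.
188.991 nm

Using the Heisenberg uncertainty principle:
ΔxΔp ≥ ℏ/2

The minimum uncertainty in position is:
Δx_min = ℏ/(2Δp)
Δx_min = (1.055e-34 J·s) / (2 × 2.790e-28 kg·m/s)
Δx_min = 1.890e-07 m = 188.991 nm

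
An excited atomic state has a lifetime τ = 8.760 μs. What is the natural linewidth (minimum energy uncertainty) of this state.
37.569 peV

Using the energy-time uncertainty principle:
ΔEΔt ≥ ℏ/2

The lifetime τ represents the time uncertainty Δt.
The natural linewidth (minimum energy uncertainty) is:

ΔE = ℏ/(2τ)
ΔE = (1.055e-34 J·s) / (2 × 8.760e-06 s)
ΔE = 6.019e-30 J = 37.569 peV

This natural linewidth limits the precision of spectroscopic measurements.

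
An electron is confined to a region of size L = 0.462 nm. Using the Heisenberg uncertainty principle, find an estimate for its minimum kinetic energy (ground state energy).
44.625 meV

Using the uncertainty principle to estimate ground state energy:

1. The position uncertainty is approximately the confinement size:
   Δx ≈ L = 4.620e-10 m

2. From ΔxΔp ≥ ℏ/2, the minimum momentum uncertainty is:
   Δp ≈ ℏ/(2L) = 1.141e-25 kg·m/s

3. The kinetic energy is approximately:
   KE ≈ (Δp)²/(2m) = (1.141e-25)²/(2 × 9.109e-31 kg)
   KE ≈ 7.150e-21 J = 44.625 meV

This is an order-of-magnitude estimate of the ground state energy.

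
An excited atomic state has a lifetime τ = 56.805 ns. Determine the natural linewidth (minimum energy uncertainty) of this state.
5.794 neV

Using the energy-time uncertainty principle:
ΔEΔt ≥ ℏ/2

The lifetime τ represents the time uncertainty Δt.
The natural linewidth (minimum energy uncertainty) is:

ΔE = ℏ/(2τ)
ΔE = (1.055e-34 J·s) / (2 × 5.680e-08 s)
ΔE = 9.282e-28 J = 5.794 neV

This natural linewidth limits the precision of spectroscopic measurements.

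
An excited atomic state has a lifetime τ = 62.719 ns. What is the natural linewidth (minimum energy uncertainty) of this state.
5.247 neV

Using the energy-time uncertainty principle:
ΔEΔt ≥ ℏ/2

The lifetime τ represents the time uncertainty Δt.
The natural linewidth (minimum energy uncertainty) is:

ΔE = ℏ/(2τ)
ΔE = (1.055e-34 J·s) / (2 × 6.272e-08 s)
ΔE = 8.407e-28 J = 5.247 neV

This natural linewidth limits the precision of spectroscopic measurements.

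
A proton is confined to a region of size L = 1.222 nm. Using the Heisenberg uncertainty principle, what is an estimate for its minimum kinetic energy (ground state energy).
3.474 μeV

Using the uncertainty principle to estimate ground state energy:

1. The position uncertainty is approximately the confinement size:
   Δx ≈ L = 1.222e-09 m

2. From ΔxΔp ≥ ℏ/2, the minimum momentum uncertainty is:
   Δp ≈ ℏ/(2L) = 4.315e-26 kg·m/s

3. The kinetic energy is approximately:
   KE ≈ (Δp)²/(2m) = (4.315e-26)²/(2 × 1.673e-27 kg)
   KE ≈ 5.566e-25 J = 3.474 μeV

This is an order-of-magnitude estimate of the ground state energy.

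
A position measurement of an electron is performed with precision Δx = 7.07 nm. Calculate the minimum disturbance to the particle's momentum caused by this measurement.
7.458 × 10^-27 kg·m/s

The uncertainty principle implies that measuring position disturbs momentum:
ΔxΔp ≥ ℏ/2

When we measure position with precision Δx, we necessarily introduce a momentum uncertainty:
Δp ≥ ℏ/(2Δx)
Δp_min = (1.055e-34 J·s) / (2 × 7.070e-09 m)
Δp_min = 7.458e-27 kg·m/s

The more precisely we measure position, the greater the momentum disturbance.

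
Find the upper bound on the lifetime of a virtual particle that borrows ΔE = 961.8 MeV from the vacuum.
3.422 × 10^-25 s

Using the energy-time uncertainty principle:
ΔEΔt ≥ ℏ/2

For a virtual particle borrowing energy ΔE, the maximum lifetime is:
Δt_max = ℏ/(2ΔE)

Converting energy:
ΔE = 961.8 MeV = 1.541e-10 J

Δt_max = (1.055e-34 J·s) / (2 × 1.541e-10 J)
Δt_max = 3.422e-25 s = 3.422 × 10^-25 s

Virtual particles with higher borrowed energy exist for shorter times.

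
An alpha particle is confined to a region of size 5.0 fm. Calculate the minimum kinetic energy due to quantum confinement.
52.232 keV

Using the uncertainty principle:

1. Position uncertainty: Δx ≈ 5.000e-15 m
2. Minimum momentum uncertainty: Δp = ℏ/(2Δx) = 1.055e-20 kg·m/s
3. Minimum kinetic energy:
   KE = (Δp)²/(2m) = (1.055e-20)²/(2 × 6.645e-27 kg)
   KE = 8.369e-15 J = 52.232 keV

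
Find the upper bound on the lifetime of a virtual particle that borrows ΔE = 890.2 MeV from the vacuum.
3.697 × 10^-25 s

Using the energy-time uncertainty principle:
ΔEΔt ≥ ℏ/2

For a virtual particle borrowing energy ΔE, the maximum lifetime is:
Δt_max = ℏ/(2ΔE)

Converting energy:
ΔE = 890.2 MeV = 1.426e-10 J

Δt_max = (1.055e-34 J·s) / (2 × 1.426e-10 J)
Δt_max = 3.697e-25 s = 3.697 × 10^-25 s

Virtual particles with higher borrowed energy exist for shorter times.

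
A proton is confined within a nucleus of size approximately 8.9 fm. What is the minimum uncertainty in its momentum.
5.925 × 10^-21 kg·m/s

Using the Heisenberg uncertainty principle:
ΔxΔp ≥ ℏ/2

With Δx ≈ L = 8.900e-15 m (the confinement size):
Δp_min = ℏ/(2Δx)
Δp_min = (1.055e-34 J·s) / (2 × 8.900e-15 m)
Δp_min = 5.925e-21 kg·m/s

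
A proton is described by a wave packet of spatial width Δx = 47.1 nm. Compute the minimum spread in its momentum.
1.120 × 10^-27 kg·m/s

For a wave packet, the spatial width Δx and momentum spread Δp are related by the uncertainty principle:
ΔxΔp ≥ ℏ/2

The minimum momentum spread is:
Δp_min = ℏ/(2Δx)
Δp_min = (1.055e-34 J·s) / (2 × 4.710e-08 m)
Δp_min = 1.120e-27 kg·m/s

A wave packet cannot have both a well-defined position and well-defined momentum.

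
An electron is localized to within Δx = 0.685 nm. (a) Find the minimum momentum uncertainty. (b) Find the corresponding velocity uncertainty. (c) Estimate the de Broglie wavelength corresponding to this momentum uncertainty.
(a) Δp_min = 7.698 × 10^-26 kg·m/s
(b) Δv_min = 84.502 km/s
(c) λ_dB = 8.608 nm

Step-by-step:

(a) From the uncertainty principle:
Δp_min = ℏ/(2Δx) = (1.055e-34 J·s)/(2 × 6.850e-10 m) = 7.698e-26 kg·m/s

(b) The velocity uncertainty:
Δv = Δp/m = (7.698e-26 kg·m/s)/(9.109e-31 kg) = 8.450e+04 m/s = 84.502 km/s

(c) The de Broglie wavelength for this momentum:
λ = h/p = (6.626e-34 J·s)/(7.698e-26 kg·m/s) = 8.608e-09 m = 8.608 nm

Note: The de Broglie wavelength is comparable to the localization size, as expected from wave-particle duality.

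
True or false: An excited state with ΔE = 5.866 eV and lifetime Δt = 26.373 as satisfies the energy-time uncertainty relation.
No, it violates the uncertainty relation.

Calculate the product ΔEΔt:
ΔE = 5.866 eV = 9.398e-19 J
ΔEΔt = (9.398e-19 J) × (2.637e-17 s)
ΔEΔt = 2.479e-35 J·s

Compare to the minimum allowed value ℏ/2:
ℏ/2 = 5.273e-35 J·s

Since ΔEΔt = 2.479e-35 J·s < 5.273e-35 J·s = ℏ/2,
this violates the uncertainty relation.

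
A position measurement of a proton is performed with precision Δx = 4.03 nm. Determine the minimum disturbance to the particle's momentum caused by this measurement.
1.308 × 10^-26 kg·m/s

The uncertainty principle implies that measuring position disturbs momentum:
ΔxΔp ≥ ℏ/2

When we measure position with precision Δx, we necessarily introduce a momentum uncertainty:
Δp ≥ ℏ/(2Δx)
Δp_min = (1.055e-34 J·s) / (2 × 4.030e-09 m)
Δp_min = 1.308e-26 kg·m/s

The more precisely we measure position, the greater the momentum disturbance.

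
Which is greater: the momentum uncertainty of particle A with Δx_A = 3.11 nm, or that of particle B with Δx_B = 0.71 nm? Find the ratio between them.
Particle B has the larger minimum momentum uncertainty, by a factor of 4.38.

For each particle, the minimum momentum uncertainty is Δp_min = ℏ/(2Δx):

Particle A: Δp_A = ℏ/(2×3.110e-09 m) = 1.695e-26 kg·m/s
Particle B: Δp_B = ℏ/(2×7.100e-10 m) = 7.427e-26 kg·m/s

Ratio: Δp_B/Δp_A = 4.38

Since Δp_min ∝ 1/Δx, the particle with smaller position uncertainty (B) has larger momentum uncertainty.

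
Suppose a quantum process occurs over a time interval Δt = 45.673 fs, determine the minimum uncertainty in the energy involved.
7.206 meV

Using the energy-time uncertainty principle:
ΔEΔt ≥ ℏ/2

The minimum uncertainty in energy is:
ΔE_min = ℏ/(2Δt)
ΔE_min = (1.055e-34 J·s) / (2 × 4.567e-14 s)
ΔE_min = 1.154e-21 J = 7.206 meV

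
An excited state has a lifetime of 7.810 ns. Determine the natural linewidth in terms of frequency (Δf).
10.189 MHz

Using the energy-time uncertainty principle and E = hf:
ΔEΔt ≥ ℏ/2
hΔf·Δt ≥ ℏ/2

The minimum frequency uncertainty is:
Δf = ℏ/(2hτ) = 1/(4πτ)
Δf = 1/(4π × 7.810e-09 s)
Δf = 1.019e+07 Hz = 10.189 MHz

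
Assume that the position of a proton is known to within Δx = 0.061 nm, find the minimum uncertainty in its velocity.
516.795 m/s

Using the Heisenberg uncertainty principle and Δp = mΔv:
ΔxΔp ≥ ℏ/2
Δx(mΔv) ≥ ℏ/2

The minimum uncertainty in velocity is:
Δv_min = ℏ/(2mΔx)
Δv_min = (1.055e-34 J·s) / (2 × 1.673e-27 kg × 6.100e-11 m)
Δv_min = 5.168e+02 m/s = 516.795 m/s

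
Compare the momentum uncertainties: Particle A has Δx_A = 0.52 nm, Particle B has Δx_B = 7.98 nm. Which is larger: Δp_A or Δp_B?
Particle A has the larger minimum momentum uncertainty, by a factor of 15.35.

For each particle, the minimum momentum uncertainty is Δp_min = ℏ/(2Δx):

Particle A: Δp_A = ℏ/(2×5.200e-10 m) = 1.014e-25 kg·m/s
Particle B: Δp_B = ℏ/(2×7.980e-09 m) = 6.608e-27 kg·m/s

Ratio: Δp_A/Δp_B = 15.35

Since Δp_min ∝ 1/Δx, the particle with smaller position uncertainty (A) has larger momentum uncertainty.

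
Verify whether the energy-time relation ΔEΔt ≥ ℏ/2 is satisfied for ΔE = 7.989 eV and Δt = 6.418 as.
No, it violates the uncertainty relation.

Calculate the product ΔEΔt:
ΔE = 7.989 eV = 1.280e-18 J
ΔEΔt = (1.280e-18 J) × (6.418e-18 s)
ΔEΔt = 8.215e-36 J·s

Compare to the minimum allowed value ℏ/2:
ℏ/2 = 5.273e-35 J·s

Since ΔEΔt = 8.215e-36 J·s < 5.273e-35 J·s = ℏ/2,
this violates the uncertainty relation.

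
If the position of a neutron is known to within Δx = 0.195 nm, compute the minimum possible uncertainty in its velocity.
161.442 m/s

Using the Heisenberg uncertainty principle and Δp = mΔv:
ΔxΔp ≥ ℏ/2
Δx(mΔv) ≥ ℏ/2

The minimum uncertainty in velocity is:
Δv_min = ℏ/(2mΔx)
Δv_min = (1.055e-34 J·s) / (2 × 1.675e-27 kg × 1.950e-10 m)
Δv_min = 1.614e+02 m/s = 161.442 m/s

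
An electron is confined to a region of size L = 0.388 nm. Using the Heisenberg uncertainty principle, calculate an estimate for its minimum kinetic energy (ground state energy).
63.270 meV

Using the uncertainty principle to estimate ground state energy:

1. The position uncertainty is approximately the confinement size:
   Δx ≈ L = 3.880e-10 m

2. From ΔxΔp ≥ ℏ/2, the minimum momentum uncertainty is:
   Δp ≈ ℏ/(2L) = 1.359e-25 kg·m/s

3. The kinetic energy is approximately:
   KE ≈ (Δp)²/(2m) = (1.359e-25)²/(2 × 9.109e-31 kg)
   KE ≈ 1.014e-20 J = 63.270 meV

This is an order-of-magnitude estimate of the ground state energy.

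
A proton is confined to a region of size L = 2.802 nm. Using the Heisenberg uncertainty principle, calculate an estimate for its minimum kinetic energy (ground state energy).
660.721 neV

Using the uncertainty principle to estimate ground state energy:

1. The position uncertainty is approximately the confinement size:
   Δx ≈ L = 2.802e-09 m

2. From ΔxΔp ≥ ℏ/2, the minimum momentum uncertainty is:
   Δp ≈ ℏ/(2L) = 1.882e-26 kg·m/s

3. The kinetic energy is approximately:
   KE ≈ (Δp)²/(2m) = (1.882e-26)²/(2 × 1.673e-27 kg)
   KE ≈ 1.059e-25 J = 660.721 neV

This is an order-of-magnitude estimate of the ground state energy.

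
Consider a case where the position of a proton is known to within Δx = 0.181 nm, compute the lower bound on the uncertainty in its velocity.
174.169 m/s

Using the Heisenberg uncertainty principle and Δp = mΔv:
ΔxΔp ≥ ℏ/2
Δx(mΔv) ≥ ℏ/2

The minimum uncertainty in velocity is:
Δv_min = ℏ/(2mΔx)
Δv_min = (1.055e-34 J·s) / (2 × 1.673e-27 kg × 1.810e-10 m)
Δv_min = 1.742e+02 m/s = 174.169 m/s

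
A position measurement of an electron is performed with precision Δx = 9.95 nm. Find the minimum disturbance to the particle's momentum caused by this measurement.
5.299 × 10^-27 kg·m/s

The uncertainty principle implies that measuring position disturbs momentum:
ΔxΔp ≥ ℏ/2

When we measure position with precision Δx, we necessarily introduce a momentum uncertainty:
Δp ≥ ℏ/(2Δx)
Δp_min = (1.055e-34 J·s) / (2 × 9.950e-09 m)
Δp_min = 5.299e-27 kg·m/s

The more precisely we measure position, the greater the momentum disturbance.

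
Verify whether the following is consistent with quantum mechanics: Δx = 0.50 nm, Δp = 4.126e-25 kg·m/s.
Yes, it satisfies the uncertainty principle.

Calculate the product ΔxΔp:
ΔxΔp = (5.000e-10 m) × (4.126e-25 kg·m/s)
ΔxΔp = 2.063e-34 J·s

Compare to the minimum allowed value ℏ/2:
ℏ/2 = 5.273e-35 J·s

Since ΔxΔp = 2.063e-34 J·s ≥ 5.273e-35 J·s = ℏ/2,
the measurement satisfies the uncertainty principle.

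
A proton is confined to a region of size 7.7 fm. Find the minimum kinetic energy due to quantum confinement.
87.493 keV

Using the uncertainty principle:

1. Position uncertainty: Δx ≈ 7.700e-15 m
2. Minimum momentum uncertainty: Δp = ℏ/(2Δx) = 6.848e-21 kg·m/s
3. Minimum kinetic energy:
   KE = (Δp)²/(2m) = (6.848e-21)²/(2 × 1.673e-27 kg)
   KE = 1.402e-14 J = 87.493 keV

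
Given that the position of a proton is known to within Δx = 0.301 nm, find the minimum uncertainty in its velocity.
104.733 m/s

Using the Heisenberg uncertainty principle and Δp = mΔv:
ΔxΔp ≥ ℏ/2
Δx(mΔv) ≥ ℏ/2

The minimum uncertainty in velocity is:
Δv_min = ℏ/(2mΔx)
Δv_min = (1.055e-34 J·s) / (2 × 1.673e-27 kg × 3.010e-10 m)
Δv_min = 1.047e+02 m/s = 104.733 m/s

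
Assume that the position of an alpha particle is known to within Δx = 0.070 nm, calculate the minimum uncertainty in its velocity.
113.364 m/s

Using the Heisenberg uncertainty principle and Δp = mΔv:
ΔxΔp ≥ ℏ/2
Δx(mΔv) ≥ ℏ/2

The minimum uncertainty in velocity is:
Δv_min = ℏ/(2mΔx)
Δv_min = (1.055e-34 J·s) / (2 × 6.645e-27 kg × 7.000e-11 m)
Δv_min = 1.134e+02 m/s = 113.364 m/s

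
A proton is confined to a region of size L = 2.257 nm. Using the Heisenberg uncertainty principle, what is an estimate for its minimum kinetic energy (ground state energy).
1.018 μeV

Using the uncertainty principle to estimate ground state energy:

1. The position uncertainty is approximately the confinement size:
   Δx ≈ L = 2.257e-09 m

2. From ΔxΔp ≥ ℏ/2, the minimum momentum uncertainty is:
   Δp ≈ ℏ/(2L) = 2.336e-26 kg·m/s

3. The kinetic energy is approximately:
   KE ≈ (Δp)²/(2m) = (2.336e-26)²/(2 × 1.673e-27 kg)
   KE ≈ 1.632e-25 J = 1.018 μeV

This is an order-of-magnitude estimate of the ground state energy.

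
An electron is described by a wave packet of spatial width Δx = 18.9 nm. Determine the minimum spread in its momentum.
2.790 × 10^-27 kg·m/s

For a wave packet, the spatial width Δx and momentum spread Δp are related by the uncertainty principle:
ΔxΔp ≥ ℏ/2

The minimum momentum spread is:
Δp_min = ℏ/(2Δx)
Δp_min = (1.055e-34 J·s) / (2 × 1.890e-08 m)
Δp_min = 2.790e-27 kg·m/s

A wave packet cannot have both a well-defined position and well-defined momentum.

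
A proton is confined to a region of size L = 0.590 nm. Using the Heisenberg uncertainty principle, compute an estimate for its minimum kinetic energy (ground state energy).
14.902 μeV

Using the uncertainty principle to estimate ground state energy:

1. The position uncertainty is approximately the confinement size:
   Δx ≈ L = 5.900e-10 m

2. From ΔxΔp ≥ ℏ/2, the minimum momentum uncertainty is:
   Δp ≈ ℏ/(2L) = 8.937e-26 kg·m/s

3. The kinetic energy is approximately:
   KE ≈ (Δp)²/(2m) = (8.937e-26)²/(2 × 1.673e-27 kg)
   KE ≈ 2.388e-24 J = 14.902 μeV

This is an order-of-magnitude estimate of the ground state energy.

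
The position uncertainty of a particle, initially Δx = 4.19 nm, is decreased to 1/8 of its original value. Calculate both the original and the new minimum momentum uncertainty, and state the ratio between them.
Original Δp_min = 1.258 × 10^-26 kg·m/s; new Δp'_min = 1.007 × 10^-25 kg·m/s; ratio Δp'_min/Δp_min = 8.

From the uncertainty principle ΔxΔp ≥ ℏ/2, the minimum momentum uncertainty is Δp_min = ℏ/(2Δx).

Original (Δx = 4.19 nm = 4.190e-09 m):
Δp_min = (1.055e-34 J·s)/(2 × 4.190e-09 m) = 1.258e-26 kg·m/s

When Δx → (1/8)Δx:
Δp'_min = ℏ/(2 × (1/8)Δx) = 8 × ℏ/(2Δx) = 8 × Δp_min
Δp'_min = 8 × 1.258e-26 kg·m/s = 1.007e-25 kg·m/s

Since Δp_min ∝ 1/Δx, when Δx is decreased to 1/8 of its original value, Δp_min increases to 8 times its original value.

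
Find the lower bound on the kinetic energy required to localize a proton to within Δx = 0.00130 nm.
3.069 eV

Localizing a particle requires giving it sufficient momentum uncertainty:

1. From uncertainty principle: Δp ≥ ℏ/(2Δx)
   Δp_min = (1.055e-34 J·s) / (2 × 1.300e-12 m)
   Δp_min = 4.056e-23 kg·m/s

2. This momentum uncertainty corresponds to kinetic energy:
   KE ≈ (Δp)²/(2m) = (4.056e-23)²/(2 × 1.673e-27 kg)
   KE = 4.918e-19 J = 3.069 eV

Tighter localization requires more energy.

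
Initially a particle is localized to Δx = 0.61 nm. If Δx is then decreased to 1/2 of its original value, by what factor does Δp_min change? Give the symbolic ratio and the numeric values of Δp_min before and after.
Original Δp_min = 8.644 × 10^-26 kg·m/s; new Δp'_min = 1.729 × 10^-25 kg·m/s; ratio Δp'_min/Δp_min = 2.

From the uncertainty principle ΔxΔp ≥ ℏ/2, the minimum momentum uncertainty is Δp_min = ℏ/(2Δx).

Original (Δx = 0.61 nm = 6.100e-10 m):
Δp_min = (1.055e-34 J·s)/(2 × 6.100e-10 m) = 8.644e-26 kg·m/s

When Δx → (1/2)Δx:
Δp'_min = ℏ/(2 × (1/2)Δx) = 2 × ℏ/(2Δx) = 2 × Δp_min
Δp'_min = 2 × 8.644e-26 kg·m/s = 1.729e-25 kg·m/s

Since Δp_min ∝ 1/Δx, when Δx is decreased to 1/2 of its original value, Δp_min increases to 2 times its original value.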